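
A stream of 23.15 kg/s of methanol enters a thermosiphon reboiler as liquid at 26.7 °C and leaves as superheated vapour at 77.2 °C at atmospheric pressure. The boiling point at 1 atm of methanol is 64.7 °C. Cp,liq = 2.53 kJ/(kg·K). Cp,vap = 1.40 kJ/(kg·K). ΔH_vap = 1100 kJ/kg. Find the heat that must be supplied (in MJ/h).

Q = 101000 MJ/h

liquid 26.7→64.7 °C: 96.14 kJ/kg
vaporisation at 64.7 °C: 1100 kJ/kg
vapour 64.7→77.2 °C: 17.5 kJ/kg
Δh = 96.14 + 1100 + 17.5 = 1213.6 kJ/kg
Q = ṁ·Δh = 23.15 kg/s × 1213.6 kJ/kg = 28096 kJ/s
|Q| = 28096 kW = 101140 MJ/h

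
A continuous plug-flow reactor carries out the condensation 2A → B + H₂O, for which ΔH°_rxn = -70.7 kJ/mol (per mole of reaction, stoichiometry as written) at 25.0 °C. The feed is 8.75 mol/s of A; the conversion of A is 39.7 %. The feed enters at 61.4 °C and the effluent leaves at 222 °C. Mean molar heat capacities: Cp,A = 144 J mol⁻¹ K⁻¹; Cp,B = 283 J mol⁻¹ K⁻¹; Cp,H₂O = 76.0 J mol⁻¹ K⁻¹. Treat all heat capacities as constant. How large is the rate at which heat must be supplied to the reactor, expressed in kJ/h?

Q_in = 374000 kJ/h

Extent of reaction ξ = 0.397 × 8.75 / 2 = 1.7369 mol/s
Reaction term: ξ·ΔH°_rxn = 1.7369 × -70.7 = -122.8 kJ/s
Sensible, feed 61.4→25 °C: -45.864 kJ/s
Outlet flows (mol/s): A 5.2762, B 1.7369, H₂O 1.7369
Sensible, products 25→222 °C: 272.51 kJ/s
Q = ΔH = 103.85 kJ/s = 103.85 kW
Heat supplied = 373870 kJ/h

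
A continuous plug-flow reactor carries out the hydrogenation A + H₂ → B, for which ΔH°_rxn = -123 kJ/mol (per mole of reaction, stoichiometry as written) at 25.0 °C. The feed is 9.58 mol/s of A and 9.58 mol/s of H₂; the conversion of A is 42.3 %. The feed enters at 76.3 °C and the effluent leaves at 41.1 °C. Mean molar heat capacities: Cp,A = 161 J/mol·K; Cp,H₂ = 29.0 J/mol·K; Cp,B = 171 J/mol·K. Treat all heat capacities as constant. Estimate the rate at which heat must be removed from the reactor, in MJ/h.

Q_out = 2030 MJ/h

Extent of reaction ξ = 0.423 × 9.58 = 4.0523 mol/s
Reaction term: ξ·ΔH°_rxn = 4.0523 × -123 = -498.44 kJ/s
Sensible, feed 76.3→25 °C: -93.376 kJ/s
Outlet flows (mol/s): A 5.5277, H₂ 5.5277, B 4.0523
Sensible, products 25→41.1 °C: 28.066 kJ/s
Q = ΔH = -563.75 kJ/s = -563.75 kW
Heat removed = 2029.5 MJ/h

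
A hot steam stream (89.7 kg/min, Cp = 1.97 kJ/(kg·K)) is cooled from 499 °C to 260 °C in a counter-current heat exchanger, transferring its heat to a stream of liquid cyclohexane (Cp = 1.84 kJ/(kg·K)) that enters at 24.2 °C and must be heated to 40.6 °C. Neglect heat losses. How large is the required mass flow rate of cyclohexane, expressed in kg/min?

ṁ_c = 1400 kg/min

Heat released by hot stream: Q = 89.7 × 1.97 × (499 − 260) = 42233 kJ/min
Energy balance on cold side (adiabatic exchanger): Q = ṁ_c·Cp_c·(T_c,out − T_c,in)
ṁ_c = 42233 / [1.84 × (40.6 − 24.2)] = 1399.6 kg/min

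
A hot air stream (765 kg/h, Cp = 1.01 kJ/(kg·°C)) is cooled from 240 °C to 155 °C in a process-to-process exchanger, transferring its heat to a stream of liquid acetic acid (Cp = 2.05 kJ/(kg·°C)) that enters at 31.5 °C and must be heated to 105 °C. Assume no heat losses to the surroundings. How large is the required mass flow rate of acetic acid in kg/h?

ṁ_c = 436 kg/h

Heat released by hot stream: Q = 765 × 1.01 × (240 − 155) = 65675 kJ/h
Energy balance on cold side (adiabatic exchanger): Q = ṁ_c·Cp_c·(T_c,out − T_c,in)
ṁ_c = 65675 / [2.05 × (105 − 31.5)] = 435.87 kg/h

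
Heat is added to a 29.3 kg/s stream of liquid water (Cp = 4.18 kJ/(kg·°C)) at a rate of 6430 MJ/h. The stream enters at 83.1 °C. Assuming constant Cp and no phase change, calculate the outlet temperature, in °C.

Q = 6430 MJ/h = 1786.1 kJ/s
ΔT = Q/(ṁ·Cp) = 1786.1/(29.3×4.18) = 14.584 K
T_out = 83.1 + 14.584 = 97.684 °C

T_out = 97.7 °C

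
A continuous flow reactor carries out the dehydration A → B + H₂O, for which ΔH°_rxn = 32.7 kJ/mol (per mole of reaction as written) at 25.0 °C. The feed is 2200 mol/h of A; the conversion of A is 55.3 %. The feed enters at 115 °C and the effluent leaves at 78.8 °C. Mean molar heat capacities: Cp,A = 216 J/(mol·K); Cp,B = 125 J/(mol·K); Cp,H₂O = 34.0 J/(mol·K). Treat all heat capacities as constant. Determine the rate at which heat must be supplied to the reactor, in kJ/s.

Q_in = 5.24 kJ/s

Extent of reaction ξ = 0.553 × 2200 = 1216.6 mol/h
Reaction term: ξ·ΔH°_rxn = 1216.6 × 32.7 = 39783 kJ/h
Sensible, feed 115→25 °C: -42768 kJ/h
Outlet flows (mol/h): A 983.4, B 1216.6, H₂O 1216.6
Sensible, products 25→78.8 °C: 21835 kJ/h
Q = ΔH = 18850 kJ/h = 5.236 kW
Heat supplied = 5.236 kJ/s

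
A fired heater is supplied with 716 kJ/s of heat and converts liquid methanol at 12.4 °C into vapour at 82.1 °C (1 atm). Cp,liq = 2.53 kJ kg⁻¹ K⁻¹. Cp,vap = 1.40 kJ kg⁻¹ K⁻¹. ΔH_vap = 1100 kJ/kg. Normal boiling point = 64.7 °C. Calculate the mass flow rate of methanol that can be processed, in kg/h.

ṁ = 2050 kg/h

Δh = 2.53×(64.7−12.4) + 1100 + 1.40×(82.1−64.7) = 1256.7 kJ/kg
Q = 716 kJ/s = 716 kJ/s = 2.5776e+06 kJ/h
ṁ = Q/Δh = 2.5776e+06 / 1256.7 = 2051.1 kg/h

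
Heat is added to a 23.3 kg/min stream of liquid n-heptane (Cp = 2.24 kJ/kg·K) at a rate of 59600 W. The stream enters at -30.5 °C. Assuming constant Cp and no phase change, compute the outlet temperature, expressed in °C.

T_out = 38.0 °C

Q = 59600 W = 3576 kJ/min
ΔT = Q/(ṁ·Cp) = 3576/(23.3×2.24) = 68.516 K
T_out = -30.5 + 68.516 = 38.016 °C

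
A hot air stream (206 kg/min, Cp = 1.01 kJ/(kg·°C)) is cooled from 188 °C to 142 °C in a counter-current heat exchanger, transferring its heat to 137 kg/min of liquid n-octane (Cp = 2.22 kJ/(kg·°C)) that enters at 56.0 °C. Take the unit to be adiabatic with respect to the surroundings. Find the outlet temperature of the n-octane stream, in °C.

T_c,out = 87.5 °C

Heat released by hot stream: Q = 206 × 1.01 × (188 − 142) = 9570.8 kJ/min
Energy balance on cold side (adiabatic exchanger): Q = ṁ_c·Cp_c·(T_c,out − T_c,in)
T_c,out = 56.0 + 9570.8/(137 × 2.22) = 87.468 °C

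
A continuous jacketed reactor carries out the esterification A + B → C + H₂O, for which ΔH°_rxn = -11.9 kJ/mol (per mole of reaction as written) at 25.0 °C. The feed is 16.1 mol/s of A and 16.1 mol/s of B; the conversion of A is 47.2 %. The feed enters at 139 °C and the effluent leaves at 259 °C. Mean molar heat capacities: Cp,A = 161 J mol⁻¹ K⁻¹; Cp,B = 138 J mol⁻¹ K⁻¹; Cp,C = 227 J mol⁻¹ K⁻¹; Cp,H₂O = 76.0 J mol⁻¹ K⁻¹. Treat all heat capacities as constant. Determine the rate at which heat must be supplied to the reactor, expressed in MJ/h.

Q_in = 1780 MJ/h

Extent of reaction ξ = 0.472 × 16.1 = 7.5992 mol/s
Reaction term: ξ·ΔH°_rxn = 7.5992 × -11.9 = -90.43 kJ/s
Sensible, feed 139→25 °C: -548.78 kJ/s
Outlet flows (mol/s): A 8.5008, B 8.5008, C 7.5992, H₂O 7.5992
Sensible, products 25→259 °C: 1133.6 kJ/s
Q = ΔH = 494.35 kJ/s = 494.35 kW
Heat supplied = 1779.7 MJ/h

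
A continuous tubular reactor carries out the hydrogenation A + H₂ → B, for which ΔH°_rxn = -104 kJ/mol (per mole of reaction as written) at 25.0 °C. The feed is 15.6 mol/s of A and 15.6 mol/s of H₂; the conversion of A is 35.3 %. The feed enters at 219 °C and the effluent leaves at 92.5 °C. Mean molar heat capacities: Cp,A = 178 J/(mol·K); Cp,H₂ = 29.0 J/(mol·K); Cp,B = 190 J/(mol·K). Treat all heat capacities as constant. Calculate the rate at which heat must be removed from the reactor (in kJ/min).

Q_out = 59300 kJ/min

Extent of reaction ξ = 0.353 × 15.6 = 5.5068 mol/s
Reaction term: ξ·ΔH°_rxn = 5.5068 × -104 = -572.71 kJ/s
Sensible, feed 219→25 °C: -626.46 kJ/s
Outlet flows (mol/s): A 10.093, H₂ 10.093, B 5.5068
Sensible, products 25→92.5 °C: 211.65 kJ/s
Q = ΔH = -987.52 kJ/s = -987.52 kW
Heat removed = 59251 kJ/min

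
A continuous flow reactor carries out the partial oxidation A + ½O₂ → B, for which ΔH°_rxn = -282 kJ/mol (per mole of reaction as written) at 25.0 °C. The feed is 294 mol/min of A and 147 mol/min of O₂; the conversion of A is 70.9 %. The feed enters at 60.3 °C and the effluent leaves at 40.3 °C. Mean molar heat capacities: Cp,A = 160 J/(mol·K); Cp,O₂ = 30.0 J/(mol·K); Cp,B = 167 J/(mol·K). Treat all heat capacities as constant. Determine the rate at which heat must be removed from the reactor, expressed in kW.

Extent of reaction ξ = 0.709 × 294 = 208.45 mol/min
Reaction term: ξ·ΔH°_rxn = 208.45 × -282 = -58782 kJ/min
Sensible, feed 60.3→25 °C: -1816.2 kJ/min
Outlet flows (mol/min): A 85.554, O₂ 42.777, B 208.45
Sensible, products 25→40.3 °C: 761.67 kJ/min
Q = ΔH = -59836 kJ/min = -997.27 kW
Heat removed = 997.27 kW

Q_out = 997 kW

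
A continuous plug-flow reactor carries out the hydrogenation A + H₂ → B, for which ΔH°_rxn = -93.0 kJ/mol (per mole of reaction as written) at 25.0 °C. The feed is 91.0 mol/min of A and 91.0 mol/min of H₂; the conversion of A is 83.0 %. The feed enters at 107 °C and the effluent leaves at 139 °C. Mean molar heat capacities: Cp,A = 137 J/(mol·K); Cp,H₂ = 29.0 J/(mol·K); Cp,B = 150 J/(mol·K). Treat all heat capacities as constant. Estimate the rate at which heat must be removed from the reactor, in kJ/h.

Q_out = 401000 kJ/h

Extent of reaction ξ = 0.830 × 91.0 = 75.53 mol/min
Reaction term: ξ·ΔH°_rxn = 75.53 × -93.0 = -7024.3 kJ/min
Sensible, feed 107→25 °C: -1238.7 kJ/min
Outlet flows (mol/min): A 15.47, H₂ 15.47, B 75.53
Sensible, products 25→139 °C: 1584.3 kJ/min
Q = ΔH = -6678.7 kJ/min = -111.31 kW
Heat removed = 400720 kJ/h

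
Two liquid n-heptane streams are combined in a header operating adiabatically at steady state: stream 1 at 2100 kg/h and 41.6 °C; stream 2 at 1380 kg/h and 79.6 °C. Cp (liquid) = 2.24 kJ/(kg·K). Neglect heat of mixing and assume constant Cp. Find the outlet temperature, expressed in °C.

T_out = 56.7 °C

Adiabatic, steady state ⇒ Σ ṁᵢCp,ᵢ(T_out − Tᵢ) = 0
Σ ṁᵢCp,ᵢTᵢ = 2100×2.24×41.6 + 1380×2.24×79.6 = 441750
Σ ṁᵢCp,ᵢ = 2100×2.24 + 1380×2.24 = 7795.2
T_out = 441750 / 7795.2 = 56.669 °C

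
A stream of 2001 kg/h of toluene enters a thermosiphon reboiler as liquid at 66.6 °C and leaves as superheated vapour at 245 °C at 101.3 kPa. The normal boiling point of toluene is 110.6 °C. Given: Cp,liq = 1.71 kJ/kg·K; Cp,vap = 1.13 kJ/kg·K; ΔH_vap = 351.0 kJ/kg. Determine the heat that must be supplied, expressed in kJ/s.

liquid 66.6→110.6 °C: 75.24 kJ/kg
vaporisation at 110.6 °C: 351 kJ/kg
vapour 110.6→245 °C: 151.87 kJ/kg
Δh = 75.24 + 351 + 151.87 = 578.11 kJ/kg
Q = ṁ·Δh = 2001 kg/h × 578.11 kJ/kg = 1.1568e+06 kJ/h
|Q| = 321.33 kW

Q = 321 kJ/s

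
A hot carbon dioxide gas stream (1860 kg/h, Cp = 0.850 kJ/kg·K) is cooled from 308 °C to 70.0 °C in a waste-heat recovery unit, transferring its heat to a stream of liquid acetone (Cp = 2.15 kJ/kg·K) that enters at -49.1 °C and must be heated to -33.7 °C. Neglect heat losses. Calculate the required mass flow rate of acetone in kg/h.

Heat released by hot stream: Q = 1860 × 0.850 × (308 − 70.0) = 376280 kJ/h
Energy balance on cold side (adiabatic exchanger): Q = ṁ_c·Cp_c·(T_c,out − T_c,in)
ṁ_c = 376280 / [2.15 × (-33.7 − -49.1)] = 11364 kg/h

ṁ_c = 11400 kg/h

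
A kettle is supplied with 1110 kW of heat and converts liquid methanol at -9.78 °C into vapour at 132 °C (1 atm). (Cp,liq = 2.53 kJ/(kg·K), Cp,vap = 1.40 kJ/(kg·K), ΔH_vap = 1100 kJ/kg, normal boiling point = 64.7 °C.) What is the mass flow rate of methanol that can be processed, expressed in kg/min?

ṁ = 48.2 kg/min

Δh = 2.53×(64.7−-9.78) + 1100 + 1.40×(132−64.7) = 1382.7 kJ/kg
Q = 1110 kW = 1110 kJ/s = 66600 kJ/min
ṁ = Q/Δh = 66600 / 1382.7 = 48.168 kg/min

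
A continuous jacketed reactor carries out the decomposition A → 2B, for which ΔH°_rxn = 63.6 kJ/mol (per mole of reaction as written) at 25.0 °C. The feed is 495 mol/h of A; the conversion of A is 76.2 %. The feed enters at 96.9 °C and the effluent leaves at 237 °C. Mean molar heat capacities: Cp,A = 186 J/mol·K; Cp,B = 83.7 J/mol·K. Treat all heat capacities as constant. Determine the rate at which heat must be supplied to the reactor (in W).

Q_in = 9830 W

Extent of reaction ξ = 0.762 × 495 = 377.19 mol/h
Reaction term: ξ·ΔH°_rxn = 377.19 × 63.6 = 23989 kJ/h
Sensible, feed 96.9→25 °C: -6619.8 kJ/h
Outlet flows (mol/h): A 117.81, B 754.38
Sensible, products 25→237 °C: 18032 kJ/h
Q = ΔH = 35401 kJ/h = 9.8336 kW
Heat supplied = 9833.6 W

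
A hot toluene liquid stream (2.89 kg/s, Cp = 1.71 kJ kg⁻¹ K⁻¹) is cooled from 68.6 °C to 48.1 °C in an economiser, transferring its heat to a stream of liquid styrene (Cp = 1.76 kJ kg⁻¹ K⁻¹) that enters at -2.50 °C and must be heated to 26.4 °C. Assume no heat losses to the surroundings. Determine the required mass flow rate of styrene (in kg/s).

ṁ_c = 1.99 kg/s

Heat released by hot stream: Q = 2.89 × 1.71 × (68.6 − 48.1) = 101.31 kJ/s
Energy balance on cold side (adiabatic exchanger): Q = ṁ_c·Cp_c·(T_c,out − T_c,in)
ṁ_c = 101.31 / [1.76 × (26.4 − -2.50)] = 1.9918 kg/s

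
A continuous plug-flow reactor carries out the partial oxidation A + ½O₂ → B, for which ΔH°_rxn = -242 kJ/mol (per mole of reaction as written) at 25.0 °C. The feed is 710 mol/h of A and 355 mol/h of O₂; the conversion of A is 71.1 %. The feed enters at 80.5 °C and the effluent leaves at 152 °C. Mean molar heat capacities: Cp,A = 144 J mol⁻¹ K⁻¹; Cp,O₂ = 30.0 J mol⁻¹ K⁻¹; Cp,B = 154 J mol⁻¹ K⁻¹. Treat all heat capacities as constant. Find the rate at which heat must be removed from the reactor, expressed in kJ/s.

Extent of reaction ξ = 0.711 × 710 = 504.81 mol/h
Reaction term: ξ·ΔH°_rxn = 504.81 × -242 = -122160 kJ/h
Sensible, feed 80.5→25 °C: -6265.4 kJ/h
Outlet flows (mol/h): A 205.19, O₂ 102.59, B 504.81
Sensible, products 25→152 °C: 14016 kJ/h
Q = ΔH = -114410 kJ/h = -31.781 kW
Heat removed = 31.781 kJ/s

Q_out = 31.8 kJ/s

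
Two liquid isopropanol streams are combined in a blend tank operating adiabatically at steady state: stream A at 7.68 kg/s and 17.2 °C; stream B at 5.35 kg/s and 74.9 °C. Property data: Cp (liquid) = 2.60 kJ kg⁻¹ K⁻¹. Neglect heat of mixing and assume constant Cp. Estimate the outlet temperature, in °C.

No heat crosses the boundary, so H_out = H_in.
T_out = Σ ṁᵢCp,ᵢTᵢ / Σ ṁᵢCp,ᵢ
      = 1385.3 / 33.878 = 40.891 °C

T_out = 40.9 °C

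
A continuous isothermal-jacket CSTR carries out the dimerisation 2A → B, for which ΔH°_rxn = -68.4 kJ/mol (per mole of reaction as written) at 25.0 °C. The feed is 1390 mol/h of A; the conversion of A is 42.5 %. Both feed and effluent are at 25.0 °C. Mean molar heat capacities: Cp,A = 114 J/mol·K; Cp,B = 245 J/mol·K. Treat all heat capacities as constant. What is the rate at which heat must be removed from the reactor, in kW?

Extent of reaction ξ = 0.425 × 1390 / 2 = 295.38 mol/h
Reaction term: ξ·ΔH°_rxn = 295.38 × -68.4 = -20204 kJ/h
Q = ΔH = -20204 kJ/h = -5.6121 kW
Heat removed = 5.6121 kW

Q_out = 5.61 kW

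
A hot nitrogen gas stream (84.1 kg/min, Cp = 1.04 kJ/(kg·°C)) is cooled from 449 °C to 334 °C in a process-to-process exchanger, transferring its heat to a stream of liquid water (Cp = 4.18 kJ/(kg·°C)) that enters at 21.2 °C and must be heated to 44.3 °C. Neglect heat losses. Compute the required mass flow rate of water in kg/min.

ṁ_c = 104 kg/min

Heat released by hot stream: Q = 84.1 × 1.04 × (449 − 334) = 10058 kJ/min
Energy balance on cold side (adiabatic exchanger): Q = ṁ_c·Cp_c·(T_c,out − T_c,in)
ṁ_c = 10058 / [4.18 × (44.3 − 21.2)] = 104.17 kg/min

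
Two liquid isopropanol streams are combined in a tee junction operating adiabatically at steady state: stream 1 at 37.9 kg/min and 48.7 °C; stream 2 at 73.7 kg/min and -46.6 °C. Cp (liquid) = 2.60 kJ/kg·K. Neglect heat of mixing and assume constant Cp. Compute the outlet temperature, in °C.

T_out = -14.2 °C

No heat crosses the boundary, so H_out = H_in.
T_out = Σ ṁᵢCp,ᵢTᵢ / Σ ṁᵢCp,ᵢ
      = -4130.6 / 290.16 = -14.236 °C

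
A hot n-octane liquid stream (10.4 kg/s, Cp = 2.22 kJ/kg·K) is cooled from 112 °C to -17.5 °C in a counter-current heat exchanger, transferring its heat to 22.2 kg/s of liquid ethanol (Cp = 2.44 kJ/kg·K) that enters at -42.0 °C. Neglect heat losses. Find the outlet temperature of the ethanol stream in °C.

Heat released by hot stream: Q = 10.4 × 2.22 × (112 − -17.5) = 2989.9 kJ/s
Energy balance on cold side (adiabatic exchanger): Q = ṁ_c·Cp_c·(T_c,out − T_c,in)
T_c,out = -42.0 + 2989.9/(22.2 × 2.44) = 13.197 °C

T_c,out = 13.2 °C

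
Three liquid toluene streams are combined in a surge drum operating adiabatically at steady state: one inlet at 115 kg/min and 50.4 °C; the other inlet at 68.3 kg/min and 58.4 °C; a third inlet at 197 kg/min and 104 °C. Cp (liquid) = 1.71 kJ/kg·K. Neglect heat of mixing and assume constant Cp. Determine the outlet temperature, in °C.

T_out = 79.6 °C

No heat crosses the boundary, so H_out = H_in.
Σ ṁᵢCp,ᵢTᵢ = 115×1.71×50.4 + 68.3×1.71×58.4 + 197×1.71×104 = 51766
Σ ṁᵢCp,ᵢ = 115×1.71 + 68.3×1.71 + 197×1.71 = 650.31
T_out = 51766 / 650.31 = 79.602 °C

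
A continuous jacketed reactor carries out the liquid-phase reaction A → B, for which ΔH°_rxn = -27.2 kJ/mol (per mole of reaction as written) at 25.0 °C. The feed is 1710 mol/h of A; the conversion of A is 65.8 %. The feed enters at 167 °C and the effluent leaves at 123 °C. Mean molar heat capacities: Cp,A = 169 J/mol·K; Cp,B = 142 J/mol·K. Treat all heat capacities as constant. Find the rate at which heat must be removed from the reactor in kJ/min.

Q_out = 772 kJ/min

Extent of reaction ξ = 0.658 × 1710 = 1125.2 mol/h
Reaction term: ξ·ΔH°_rxn = 1125.2 × -27.2 = -30605 kJ/h
Sensible, feed 167→25 °C: -41037 kJ/h
Outlet flows (mol/h): A 584.82, B 1125.2
Sensible, products 25→123 °C: 25344 kJ/h
Q = ΔH = -46298 kJ/h = -12.86 kW
Heat removed = 771.63 kJ/min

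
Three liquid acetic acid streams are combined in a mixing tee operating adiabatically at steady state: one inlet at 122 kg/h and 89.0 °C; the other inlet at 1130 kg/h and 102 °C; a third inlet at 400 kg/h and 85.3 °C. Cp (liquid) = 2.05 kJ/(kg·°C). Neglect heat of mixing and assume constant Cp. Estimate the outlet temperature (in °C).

No heat crosses the boundary, so H_out = H_in.
Σ ṁᵢCp,ᵢTᵢ = 122×2.05×89.0 + 1130×2.05×102 + 400×2.05×85.3 = 328490
Σ ṁᵢCp,ᵢ = 122×2.05 + 1130×2.05 + 400×2.05 = 3386.6
T_out = 328490 / 3386.6 = 96.996 °C

T_out = 97.0 °C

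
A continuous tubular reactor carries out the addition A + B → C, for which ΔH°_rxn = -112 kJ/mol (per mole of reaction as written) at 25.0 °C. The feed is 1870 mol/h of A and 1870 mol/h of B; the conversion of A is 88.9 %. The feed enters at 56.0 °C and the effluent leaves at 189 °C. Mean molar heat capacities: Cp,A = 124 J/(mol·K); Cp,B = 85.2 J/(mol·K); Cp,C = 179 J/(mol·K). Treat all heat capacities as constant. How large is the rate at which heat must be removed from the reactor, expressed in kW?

Extent of reaction ξ = 0.889 × 1870 = 1662.4 mol/h
Reaction term: ξ·ΔH°_rxn = 1662.4 × -112 = -186190 kJ/h
Sensible, feed 56.0→25 °C: -12127 kJ/h
Outlet flows (mol/h): A 207.57, B 207.57, C 1662.4
Sensible, products 25→189 °C: 55924 kJ/h
Q = ΔH = -142400 kJ/h = -39.554 kW
Heat removed = 39.554 kW

Q_out = 39.6 kW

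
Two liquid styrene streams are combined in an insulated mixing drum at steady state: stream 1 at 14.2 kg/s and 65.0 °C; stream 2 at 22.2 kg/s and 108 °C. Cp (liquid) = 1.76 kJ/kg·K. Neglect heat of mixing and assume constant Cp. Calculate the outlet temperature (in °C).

T_out = 91.2 °C

Adiabatic, steady state ⇒ Σ ṁᵢCp,ᵢ(T_out − Tᵢ) = 0
Σ ṁᵢCp,ᵢTᵢ = 14.2×1.76×65.0 + 22.2×1.76×108 = 5844.3
Σ ṁᵢCp,ᵢ = 14.2×1.76 + 22.2×1.76 = 64.064
T_out = 5844.3 / 64.064 = 91.225 °C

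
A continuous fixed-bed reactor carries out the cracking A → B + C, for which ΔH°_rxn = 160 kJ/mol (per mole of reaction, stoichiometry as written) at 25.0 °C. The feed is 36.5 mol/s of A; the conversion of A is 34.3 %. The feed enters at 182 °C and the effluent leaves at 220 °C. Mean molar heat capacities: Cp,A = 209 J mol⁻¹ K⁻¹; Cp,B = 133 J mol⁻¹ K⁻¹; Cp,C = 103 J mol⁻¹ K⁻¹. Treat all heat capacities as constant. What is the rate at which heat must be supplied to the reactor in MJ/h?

Extent of reaction ξ = 0.343 × 36.5 = 12.52 mol/s
Reaction term: ξ·ΔH°_rxn = 12.52 × 160 = 2003.1 kJ/s
Sensible, feed 182→25 °C: -1197.7 kJ/s
Outlet flows (mol/s): A 23.98, B 12.52, C 12.52
Sensible, products 25→220 °C: 1553.5 kJ/s
Q = ΔH = 2358.9 kJ/s = 2358.9 kW
Heat supplied = 8492.1 MJ/h

Q_in = 8490 MJ/h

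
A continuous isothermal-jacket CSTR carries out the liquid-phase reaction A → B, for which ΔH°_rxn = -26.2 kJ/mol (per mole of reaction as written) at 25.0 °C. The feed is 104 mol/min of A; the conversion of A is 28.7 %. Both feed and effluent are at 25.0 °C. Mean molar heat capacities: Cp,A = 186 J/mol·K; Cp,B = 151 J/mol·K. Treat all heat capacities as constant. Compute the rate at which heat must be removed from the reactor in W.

Q_out = 13000 W

Extent of reaction ξ = 0.287 × 104 = 29.848 mol/min
Reaction term: ξ·ΔH°_rxn = 29.848 × -26.2 = -782.02 kJ/min
Q = ΔH = -782.02 kJ/min = -13.034 kW
Heat removed = 13034 W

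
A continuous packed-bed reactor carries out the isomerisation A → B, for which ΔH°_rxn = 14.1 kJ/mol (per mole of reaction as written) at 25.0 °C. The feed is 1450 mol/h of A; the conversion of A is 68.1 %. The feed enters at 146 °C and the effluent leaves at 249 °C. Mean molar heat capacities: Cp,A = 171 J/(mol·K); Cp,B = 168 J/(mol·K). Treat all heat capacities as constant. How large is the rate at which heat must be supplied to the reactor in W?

Q_in = 10800 W

Extent of reaction ξ = 0.681 × 1450 = 987.45 mol/h
Reaction term: ξ·ΔH°_rxn = 987.45 × 14.1 = 13923 kJ/h
Sensible, feed 146→25 °C: -30002 kJ/h
Outlet flows (mol/h): A 462.55, B 987.45
Sensible, products 25→249 °C: 54877 kJ/h
Q = ΔH = 38798 kJ/h = 10.777 kW
Heat supplied = 10777 W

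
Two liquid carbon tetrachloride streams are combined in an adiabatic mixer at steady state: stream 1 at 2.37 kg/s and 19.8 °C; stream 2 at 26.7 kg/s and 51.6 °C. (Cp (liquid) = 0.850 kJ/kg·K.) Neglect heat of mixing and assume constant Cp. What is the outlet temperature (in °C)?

Adiabatic, steady state ⇒ Σ ṁᵢCp,ᵢ(T_out − Tᵢ) = 0
T_out = Σ ṁᵢCp,ᵢTᵢ / Σ ṁᵢCp,ᵢ
      = 1210.9 / 24.709 = 49.007 °C

T_out = 49.0 °C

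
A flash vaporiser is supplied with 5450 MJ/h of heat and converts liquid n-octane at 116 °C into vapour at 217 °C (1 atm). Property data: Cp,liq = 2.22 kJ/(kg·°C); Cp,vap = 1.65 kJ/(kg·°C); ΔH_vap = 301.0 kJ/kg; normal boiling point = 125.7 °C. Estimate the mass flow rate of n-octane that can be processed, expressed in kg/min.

ṁ = 192 kg/min

Δh = 2.22×(125.7−116) + 301.0 + 1.65×(217−125.7) = 473.18 kJ/kg
Q = 5450 MJ/h = 1513.9 kJ/s = 90833 kJ/min
ṁ = Q/Δh = 90833 / 473.18 = 191.96 kg/min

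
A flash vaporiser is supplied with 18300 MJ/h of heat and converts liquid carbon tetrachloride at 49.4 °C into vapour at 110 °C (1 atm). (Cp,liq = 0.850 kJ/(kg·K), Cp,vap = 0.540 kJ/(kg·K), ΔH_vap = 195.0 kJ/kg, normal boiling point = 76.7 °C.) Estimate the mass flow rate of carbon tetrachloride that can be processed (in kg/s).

ṁ = 21.5 kg/s

Δh = 0.850×(76.7−49.4) + 195.0 + 0.540×(110−76.7) = 236.19 kJ/kg
Q = 18300 MJ/h = 5083.3 kJ/s = 5083.3 kJ/s
ṁ = Q/Δh = 5083.3 / 236.19 = 21.522 kg/s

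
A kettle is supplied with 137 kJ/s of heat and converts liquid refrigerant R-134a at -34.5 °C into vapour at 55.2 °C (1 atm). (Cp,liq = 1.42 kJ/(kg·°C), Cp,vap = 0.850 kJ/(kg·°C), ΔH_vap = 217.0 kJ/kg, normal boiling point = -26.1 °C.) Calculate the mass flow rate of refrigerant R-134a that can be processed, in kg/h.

ṁ = 1650 kg/h

Δh = 1.42×(-26.1−-34.5) + 217.0 + 0.850×(55.2−-26.1) = 298.03 kJ/kg
Q = 137 kJ/s = 137 kJ/s = 493200 kJ/h
ṁ = Q/Δh = 493200 / 298.03 = 1654.9 kg/h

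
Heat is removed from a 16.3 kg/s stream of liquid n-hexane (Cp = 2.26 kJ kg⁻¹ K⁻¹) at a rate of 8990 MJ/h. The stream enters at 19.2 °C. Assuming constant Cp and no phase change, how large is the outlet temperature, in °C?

Q = 8990 MJ/h = 2497.2 kJ/s
ΔT = Q/(ṁ·Cp) = 2497.2/(16.3×2.26) = 67.789 K
T_out = 19.2 − 67.789 = -48.589 °C

T_out = -48.6 °C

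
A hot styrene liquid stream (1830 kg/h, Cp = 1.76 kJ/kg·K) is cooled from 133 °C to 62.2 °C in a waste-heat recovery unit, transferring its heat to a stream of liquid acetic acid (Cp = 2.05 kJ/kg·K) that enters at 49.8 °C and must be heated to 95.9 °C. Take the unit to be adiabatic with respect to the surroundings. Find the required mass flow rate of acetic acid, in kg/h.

Heat released by hot stream: Q = 1830 × 1.76 × (133 − 62.2) = 228030 kJ/h
Energy balance on cold side (adiabatic exchanger): Q = ṁ_c·Cp_c·(T_c,out − T_c,in)
ṁ_c = 228030 / [2.05 × (95.9 − 49.8)] = 2412.9 kg/h

ṁ_c = 2410 kg/h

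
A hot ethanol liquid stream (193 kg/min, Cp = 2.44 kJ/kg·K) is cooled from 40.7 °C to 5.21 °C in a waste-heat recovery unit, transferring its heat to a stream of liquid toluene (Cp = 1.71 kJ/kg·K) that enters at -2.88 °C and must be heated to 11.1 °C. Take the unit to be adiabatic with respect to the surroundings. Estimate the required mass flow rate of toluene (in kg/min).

Heat released by hot stream: Q = 193 × 2.44 × (40.7 − 5.21) = 16713 kJ/min
Energy balance on cold side (adiabatic exchanger): Q = ṁ_c·Cp_c·(T_c,out − T_c,in)
ṁ_c = 16713 / [1.71 × (11.1 − -2.88)] = 699.12 kg/min

ṁ_c = 699 kg/min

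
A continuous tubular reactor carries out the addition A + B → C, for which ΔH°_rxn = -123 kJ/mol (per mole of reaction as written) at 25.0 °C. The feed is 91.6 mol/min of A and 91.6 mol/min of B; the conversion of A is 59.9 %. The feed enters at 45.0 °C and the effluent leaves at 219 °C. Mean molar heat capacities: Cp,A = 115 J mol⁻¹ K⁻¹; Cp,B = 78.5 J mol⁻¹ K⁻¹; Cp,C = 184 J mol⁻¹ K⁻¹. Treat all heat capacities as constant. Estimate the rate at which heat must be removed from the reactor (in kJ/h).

Extent of reaction ξ = 0.599 × 91.6 = 54.868 mol/min
Reaction term: ξ·ΔH°_rxn = 54.868 × -123 = -6748.8 kJ/min
Sensible, feed 45.0→25 °C: -354.49 kJ/min
Outlet flows (mol/min): A 36.732, B 36.732, C 54.868
Sensible, products 25→219 °C: 3337.4 kJ/min
Q = ΔH = -3765.9 kJ/min = -62.764 kW
Heat removed = 225950 kJ/h

Q_out = 226000 kJ/h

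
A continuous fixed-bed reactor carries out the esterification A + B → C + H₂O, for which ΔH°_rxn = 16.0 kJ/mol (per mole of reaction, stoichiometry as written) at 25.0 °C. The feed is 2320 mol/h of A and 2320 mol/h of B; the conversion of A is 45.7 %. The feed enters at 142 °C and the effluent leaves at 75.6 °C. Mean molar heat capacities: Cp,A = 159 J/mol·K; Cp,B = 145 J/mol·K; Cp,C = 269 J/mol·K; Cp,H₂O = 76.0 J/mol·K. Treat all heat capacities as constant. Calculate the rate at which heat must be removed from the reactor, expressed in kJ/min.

Q_out = 461 kJ/min

Extent of reaction ξ = 0.457 × 2320 = 1060.2 mol/h
Reaction term: ξ·ΔH°_rxn = 1060.2 × 16.0 = 16964 kJ/h
Sensible, feed 142→25 °C: -82518 kJ/h
Outlet flows (mol/h): A 1259.8, B 1259.8, C 1060.2, H₂O 1060.2
Sensible, products 25→75.6 °C: 37887 kJ/h
Q = ΔH = -27667 kJ/h = -7.6853 kW
Heat removed = 461.12 kJ/min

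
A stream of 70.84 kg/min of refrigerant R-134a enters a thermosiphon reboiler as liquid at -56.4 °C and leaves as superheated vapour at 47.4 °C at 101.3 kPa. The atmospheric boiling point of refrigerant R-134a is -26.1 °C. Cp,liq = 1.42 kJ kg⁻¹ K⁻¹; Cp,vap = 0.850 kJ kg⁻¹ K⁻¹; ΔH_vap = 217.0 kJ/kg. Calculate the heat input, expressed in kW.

liquid -56.4→-26.1 °C: 43.026 kJ/kg
vaporisation at -26.1 °C: 217 kJ/kg
vapour -26.1→47.4 °C: 62.475 kJ/kg
Δh = 43.026 + 217 + 62.475 = 322.5 kJ/kg
Q = ṁ·Δh = 70.84 kg/min × 322.5 kJ/kg = 22846 kJ/min
|Q| = 380.77 kW

Q = 381 kW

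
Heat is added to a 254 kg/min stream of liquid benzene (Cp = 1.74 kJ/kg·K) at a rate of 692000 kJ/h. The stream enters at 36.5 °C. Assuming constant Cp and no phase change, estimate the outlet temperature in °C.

Q = 692000 kJ/h = 11533 kJ/min
ΔT = Q/(ṁ·Cp) = 11533/(254×1.74) = 26.096 K
T_out = 36.5 + 26.096 = 62.596 °C

T_out = 62.6 °C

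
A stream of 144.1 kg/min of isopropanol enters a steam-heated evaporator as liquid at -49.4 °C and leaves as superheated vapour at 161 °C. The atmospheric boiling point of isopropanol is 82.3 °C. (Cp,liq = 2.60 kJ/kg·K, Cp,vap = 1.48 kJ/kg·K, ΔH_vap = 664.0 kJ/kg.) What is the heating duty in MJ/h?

Q = 9710 MJ/h

liquid -49.4→82.3 °C: 342.42 kJ/kg
vaporisation at 82.3 °C: 664 kJ/kg
vapour 82.3→161 °C: 116.48 kJ/kg
Δh = 342.42 + 664 + 116.48 = 1122.9 kJ/kg
Q = ṁ·Δh = 144.1 kg/min × 1122.9 kJ/kg = 161810 kJ/min
|Q| = 2696.8 kW = 9708.6 MJ/h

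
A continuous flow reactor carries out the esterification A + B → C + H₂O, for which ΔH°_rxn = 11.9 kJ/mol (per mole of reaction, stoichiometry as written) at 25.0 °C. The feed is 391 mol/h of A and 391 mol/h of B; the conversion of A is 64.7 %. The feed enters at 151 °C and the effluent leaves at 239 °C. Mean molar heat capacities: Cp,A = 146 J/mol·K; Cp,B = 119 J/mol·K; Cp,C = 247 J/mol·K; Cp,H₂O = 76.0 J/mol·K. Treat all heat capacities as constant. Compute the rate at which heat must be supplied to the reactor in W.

Extent of reaction ξ = 0.647 × 391 = 252.98 mol/h
Reaction term: ξ·ΔH°_rxn = 252.98 × 11.9 = 3010.4 kJ/h
Sensible, feed 151→25 °C: -13055 kJ/h
Outlet flows (mol/h): A 138.02, B 138.02, C 252.98, H₂O 252.98
Sensible, products 25→239 °C: 25314 kJ/h
Q = ΔH = 15268 kJ/h = 4.2412 kW
Heat supplied = 4241.2 W

Q_in = 4240 W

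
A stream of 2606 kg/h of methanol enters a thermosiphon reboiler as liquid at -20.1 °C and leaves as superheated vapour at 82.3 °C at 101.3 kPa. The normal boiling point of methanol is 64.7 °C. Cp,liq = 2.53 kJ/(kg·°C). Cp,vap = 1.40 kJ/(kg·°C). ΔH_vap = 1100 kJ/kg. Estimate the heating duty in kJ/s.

Q = 969 kJ/s

liquid -20.1→64.7 °C: 214.54 kJ/kg
vaporisation at 64.7 °C: 1100 kJ/kg
vapour 64.7→82.3 °C: 24.64 kJ/kg
Δh = 214.54 + 1100 + 24.64 = 1339.2 kJ/kg
Q = ṁ·Δh = 2606 kg/h × 1339.2 kJ/kg = 3.4899e+06 kJ/h
|Q| = 969.42 kW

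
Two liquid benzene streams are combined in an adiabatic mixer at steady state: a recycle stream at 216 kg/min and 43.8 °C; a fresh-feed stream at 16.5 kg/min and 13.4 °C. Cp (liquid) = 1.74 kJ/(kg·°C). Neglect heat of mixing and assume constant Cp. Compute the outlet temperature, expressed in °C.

Energy balance with Q = 0: Σ ṁᵢCp,ᵢ(T_out − Tᵢ) = 0
Σ ṁᵢCp,ᵢTᵢ = 216×1.74×43.8 + 16.5×1.74×13.4 = 16847
Σ ṁᵢCp,ᵢ = 216×1.74 + 16.5×1.74 = 404.55
T_out = 16847 / 404.55 = 41.643 °C

T_out = 41.6 °C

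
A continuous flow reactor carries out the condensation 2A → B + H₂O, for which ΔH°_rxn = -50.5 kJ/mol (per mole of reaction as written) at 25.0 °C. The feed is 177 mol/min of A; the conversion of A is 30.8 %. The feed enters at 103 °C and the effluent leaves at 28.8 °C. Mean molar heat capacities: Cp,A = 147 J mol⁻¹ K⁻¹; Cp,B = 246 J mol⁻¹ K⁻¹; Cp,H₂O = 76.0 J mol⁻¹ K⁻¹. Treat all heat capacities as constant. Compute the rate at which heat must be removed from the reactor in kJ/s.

Q_out = 55.1 kJ/s

Extent of reaction ξ = 0.308 × 177 / 2 = 27.258 mol/min
Reaction term: ξ·ΔH°_rxn = 27.258 × -50.5 = -1376.5 kJ/min
Sensible, feed 103→25 °C: -2029.5 kJ/min
Outlet flows (mol/min): A 122.48, B 27.258, H₂O 27.258
Sensible, products 25→28.8 °C: 101.77 kJ/min
Q = ΔH = -3304.2 kJ/min = -55.071 kW
Heat removed = 55.071 kJ/s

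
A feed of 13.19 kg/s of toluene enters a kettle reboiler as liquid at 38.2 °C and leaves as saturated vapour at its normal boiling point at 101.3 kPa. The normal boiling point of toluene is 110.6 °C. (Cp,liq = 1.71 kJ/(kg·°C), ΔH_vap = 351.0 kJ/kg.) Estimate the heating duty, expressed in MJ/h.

liquid 38.2→110.6 °C: 123.8 kJ/kg
vaporisation at 110.6 °C: 351 kJ/kg
Δh = 123.8 + 351 = 474.8 kJ/kg
Q = ṁ·Δh = 13.19 kg/s × 474.8 kJ/kg = 6262.7 kJ/s
|Q| = 6262.7 kW = 22546 MJ/h

Q = 22500 MJ/h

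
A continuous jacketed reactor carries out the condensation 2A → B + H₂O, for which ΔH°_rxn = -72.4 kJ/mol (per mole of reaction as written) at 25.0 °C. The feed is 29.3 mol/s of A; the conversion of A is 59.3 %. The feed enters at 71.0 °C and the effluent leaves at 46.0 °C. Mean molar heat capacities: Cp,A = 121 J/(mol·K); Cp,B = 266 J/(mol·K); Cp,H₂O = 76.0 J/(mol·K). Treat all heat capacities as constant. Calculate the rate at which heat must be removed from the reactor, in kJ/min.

Q_out = 42000 kJ/min

Extent of reaction ξ = 0.593 × 29.3 / 2 = 8.6875 mol/s
Reaction term: ξ·ΔH°_rxn = 8.6875 × -72.4 = -628.97 kJ/s
Sensible, feed 71.0→25 °C: -163.08 kJ/s
Outlet flows (mol/s): A 11.925, B 8.6875, H₂O 8.6875
Sensible, products 25→46.0 °C: 92.695 kJ/s
Q = ΔH = -699.36 kJ/s = -699.36 kW
Heat removed = 41962 kJ/min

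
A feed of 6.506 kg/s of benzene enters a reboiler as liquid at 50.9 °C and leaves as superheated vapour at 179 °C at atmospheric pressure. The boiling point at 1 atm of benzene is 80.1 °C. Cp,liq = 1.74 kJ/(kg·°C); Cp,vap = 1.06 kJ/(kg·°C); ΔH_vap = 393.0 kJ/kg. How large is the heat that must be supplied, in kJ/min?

liquid 50.9→80.1 °C: 50.808 kJ/kg
vaporisation at 80.1 °C: 393 kJ/kg
vapour 80.1→179 °C: 104.83 kJ/kg
Δh = 50.808 + 393 + 104.83 = 548.64 kJ/kg
Q = ṁ·Δh = 6.506 kg/s × 548.64 kJ/kg = 3569.5 kJ/s
|Q| = 3569.5 kW = 214170 kJ/min

Q = 214000 kJ/min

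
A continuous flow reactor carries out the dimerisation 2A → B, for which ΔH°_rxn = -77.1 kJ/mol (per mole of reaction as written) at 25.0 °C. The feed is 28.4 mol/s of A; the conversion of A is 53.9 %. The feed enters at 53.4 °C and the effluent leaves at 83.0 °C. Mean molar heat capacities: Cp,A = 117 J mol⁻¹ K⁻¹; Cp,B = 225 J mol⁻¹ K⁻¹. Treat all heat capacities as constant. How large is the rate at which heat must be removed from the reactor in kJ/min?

Q_out = 29700 kJ/min

Extent of reaction ξ = 0.539 × 28.4 / 2 = 7.6538 mol/s
Reaction term: ξ·ΔH°_rxn = 7.6538 × -77.1 = -590.11 kJ/s
Sensible, feed 53.4→25 °C: -94.368 kJ/s
Outlet flows (mol/s): A 13.092, B 7.6538
Sensible, products 25→83.0 °C: 188.73 kJ/s
Q = ΔH = -495.75 kJ/s = -495.75 kW
Heat removed = 29745 kJ/min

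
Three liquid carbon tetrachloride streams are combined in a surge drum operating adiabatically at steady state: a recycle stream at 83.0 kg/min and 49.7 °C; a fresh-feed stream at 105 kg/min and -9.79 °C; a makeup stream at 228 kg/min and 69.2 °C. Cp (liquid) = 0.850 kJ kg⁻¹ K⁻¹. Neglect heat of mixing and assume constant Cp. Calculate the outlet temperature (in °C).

T_out = 45.4 °C

No heat crosses the boundary, so H_out = H_in.
T_out = Σ ṁᵢCp,ᵢTᵢ / Σ ṁᵢCp,ᵢ
      = 16044 / 353.6 = 45.372 °C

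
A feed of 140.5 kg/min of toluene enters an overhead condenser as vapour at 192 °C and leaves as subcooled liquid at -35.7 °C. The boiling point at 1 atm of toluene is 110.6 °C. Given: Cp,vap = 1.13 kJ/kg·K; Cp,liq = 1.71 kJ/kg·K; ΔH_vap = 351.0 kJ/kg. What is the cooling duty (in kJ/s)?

vapour 192→110.6 °C: -91.982 kJ/kg
condensation at 110.6 °C: -351 kJ/kg
liquid 110.6→-35.7 °C: -250.17 kJ/kg
Δh = -91.982 + -351 + -250.17 = -693.15 kJ/kg
Q = ṁ·Δh = 140.5 kg/min × -693.15 kJ/kg = -97388 kJ/min
|Q| = 1623.1 kW

Q_c = 1620 kJ/s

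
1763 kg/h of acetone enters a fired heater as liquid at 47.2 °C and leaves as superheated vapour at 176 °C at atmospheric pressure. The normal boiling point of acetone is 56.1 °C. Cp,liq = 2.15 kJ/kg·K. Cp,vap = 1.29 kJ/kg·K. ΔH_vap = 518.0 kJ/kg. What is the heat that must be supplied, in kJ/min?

Q = 20300 kJ/min

liquid 47.2→56.1 °C: 19.135 kJ/kg
vaporisation at 56.1 °C: 518 kJ/kg
vapour 56.1→176 °C: 154.67 kJ/kg
Δh = 19.135 + 518 + 154.67 = 691.81 kJ/kg
Q = ṁ·Δh = 1763 kg/h × 691.81 kJ/kg = 1.2197e+06 kJ/h
|Q| = 338.79 kW = 20328 kJ/min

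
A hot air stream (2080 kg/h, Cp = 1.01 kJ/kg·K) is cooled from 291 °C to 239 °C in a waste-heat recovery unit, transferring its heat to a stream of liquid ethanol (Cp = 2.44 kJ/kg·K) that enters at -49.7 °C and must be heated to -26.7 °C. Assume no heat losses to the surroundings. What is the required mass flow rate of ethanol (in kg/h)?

Heat released by hot stream: Q = 2080 × 1.01 × (291 − 239) = 109240 kJ/h
Energy balance on cold side (adiabatic exchanger): Q = ṁ_c·Cp_c·(T_c,out − T_c,in)
ṁ_c = 109240 / [2.44 × (-26.7 − -49.7)] = 1946.6 kg/h

ṁ_c = 1950 kg/h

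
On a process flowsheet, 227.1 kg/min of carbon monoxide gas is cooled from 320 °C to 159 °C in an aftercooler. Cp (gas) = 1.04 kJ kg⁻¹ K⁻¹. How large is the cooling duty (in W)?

Q_c = 634000 W

Q = ṁ·Cp·ΔT = 227.1 × 1.04 × (159 − 320) = -38026 kJ/min
Converting: 38026 / 60 s = 633.76 kW
Cooling duty = 633760 W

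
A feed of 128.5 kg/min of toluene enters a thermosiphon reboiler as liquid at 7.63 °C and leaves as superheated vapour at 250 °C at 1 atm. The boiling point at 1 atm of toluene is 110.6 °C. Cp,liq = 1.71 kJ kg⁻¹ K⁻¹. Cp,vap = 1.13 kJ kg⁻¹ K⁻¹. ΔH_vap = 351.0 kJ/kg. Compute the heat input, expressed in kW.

Q = 1470 kW

liquid 7.63→110.6 °C: 176.08 kJ/kg
vaporisation at 110.6 °C: 351 kJ/kg
vapour 110.6→250 °C: 157.52 kJ/kg
Δh = 176.08 + 351 + 157.52 = 684.6 kJ/kg
Q = ṁ·Δh = 128.5 kg/min × 684.6 kJ/kg = 87971 kJ/min
|Q| = 1466.2 kW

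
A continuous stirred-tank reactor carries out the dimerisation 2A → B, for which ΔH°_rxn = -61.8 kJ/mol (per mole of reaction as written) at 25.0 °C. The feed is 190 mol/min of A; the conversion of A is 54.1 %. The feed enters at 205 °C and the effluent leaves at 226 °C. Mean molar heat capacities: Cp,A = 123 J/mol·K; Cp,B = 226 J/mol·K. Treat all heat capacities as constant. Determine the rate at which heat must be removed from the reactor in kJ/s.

Q_out = 48.2 kJ/s

Extent of reaction ξ = 0.541 × 190 / 2 = 51.395 mol/min
Reaction term: ξ·ΔH°_rxn = 51.395 × -61.8 = -3176.2 kJ/min
Sensible, feed 205→25 °C: -4206.6 kJ/min
Outlet flows (mol/min): A 87.21, B 51.395
Sensible, products 25→226 °C: 4490.8 kJ/min
Q = ΔH = -2892 kJ/min = -48.201 kW
Heat removed = 48.201 kJ/s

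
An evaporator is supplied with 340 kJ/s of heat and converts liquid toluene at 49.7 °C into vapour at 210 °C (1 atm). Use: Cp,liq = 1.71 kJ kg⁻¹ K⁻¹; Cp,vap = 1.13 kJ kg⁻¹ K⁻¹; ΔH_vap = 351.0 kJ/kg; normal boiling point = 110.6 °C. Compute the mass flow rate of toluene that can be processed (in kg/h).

ṁ = 2160 kg/h

Δh = 1.71×(110.6−49.7) + 351.0 + 1.13×(210−110.6) = 567.46 kJ/kg
Q = 340 kJ/s = 340 kJ/s = 1.224e+06 kJ/h
ṁ = Q/Δh = 1.224e+06 / 567.46 = 2157 kg/h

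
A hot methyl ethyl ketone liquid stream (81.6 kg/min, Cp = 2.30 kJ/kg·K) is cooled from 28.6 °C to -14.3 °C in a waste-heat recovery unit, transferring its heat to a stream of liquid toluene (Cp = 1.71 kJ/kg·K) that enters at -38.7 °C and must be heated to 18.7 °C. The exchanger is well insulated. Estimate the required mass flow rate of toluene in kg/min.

Heat released by hot stream: Q = 81.6 × 2.30 × (28.6 − -14.3) = 8051.5 kJ/min
Energy balance on cold side (adiabatic exchanger): Q = ṁ_c·Cp_c·(T_c,out − T_c,in)
ṁ_c = 8051.5 / [1.71 × (18.7 − -38.7)] = 82.029 kg/min

ṁ_c = 82.0 kg/min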